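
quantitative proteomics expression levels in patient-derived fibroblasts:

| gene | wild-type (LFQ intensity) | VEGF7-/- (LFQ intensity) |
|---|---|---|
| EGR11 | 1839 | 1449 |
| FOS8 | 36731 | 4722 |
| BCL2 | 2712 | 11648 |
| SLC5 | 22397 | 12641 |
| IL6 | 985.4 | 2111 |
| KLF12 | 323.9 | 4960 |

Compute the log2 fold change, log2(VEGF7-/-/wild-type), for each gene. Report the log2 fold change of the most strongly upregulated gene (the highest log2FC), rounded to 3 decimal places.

3.937

log2(1449/1839) = -0.344  (EGR11)
log2(4722/36731) = -2.960  (FOS8)
log2(11648/2712) = 2.103  (BCL2)
log2(12641/22397) = -0.825  (SLC5)
log2(2111/985.4) = 1.099  (IL6)
log2(4960/323.9) = 3.937  (KLF12)
KLF12 is most strongly upregulated.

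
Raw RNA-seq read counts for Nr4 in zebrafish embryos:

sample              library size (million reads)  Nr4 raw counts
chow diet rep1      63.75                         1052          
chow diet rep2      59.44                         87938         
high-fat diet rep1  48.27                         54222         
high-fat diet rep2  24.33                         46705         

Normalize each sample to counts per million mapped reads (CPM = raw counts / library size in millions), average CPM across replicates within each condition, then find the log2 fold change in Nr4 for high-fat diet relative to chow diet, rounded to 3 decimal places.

1.024

CPM(chow diet rep1) = 1052 / 63.75 = 16.5020
CPM(chow diet rep2) = 87938 / 59.44 = 1479.4415
CPM(high-fat diet rep1) = 54222 / 48.27 = 1123.3064
CPM(high-fat diet rep2) = 46705 / 24.33 = 1919.6465
mean CPM(chow diet) = 747.9717; mean CPM(high-fat diet) = 1521.4765
Fold change = 1521.4765 / 747.9717 = 2.03414
log2(2.03414) = 1.0244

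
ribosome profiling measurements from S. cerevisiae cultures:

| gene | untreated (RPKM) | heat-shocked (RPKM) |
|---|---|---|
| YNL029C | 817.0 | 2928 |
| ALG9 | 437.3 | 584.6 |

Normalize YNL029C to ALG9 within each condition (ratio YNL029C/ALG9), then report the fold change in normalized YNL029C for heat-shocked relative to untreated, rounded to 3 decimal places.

2.681

YNL029C/ALG9 (untreated) = 817.0 / 437.3 = 1.8683
YNL029C/ALG9 (heat-shocked) = 2928 / 584.6 = 5.0086
Fold change = 5.0086 / 1.8683 = 2.6808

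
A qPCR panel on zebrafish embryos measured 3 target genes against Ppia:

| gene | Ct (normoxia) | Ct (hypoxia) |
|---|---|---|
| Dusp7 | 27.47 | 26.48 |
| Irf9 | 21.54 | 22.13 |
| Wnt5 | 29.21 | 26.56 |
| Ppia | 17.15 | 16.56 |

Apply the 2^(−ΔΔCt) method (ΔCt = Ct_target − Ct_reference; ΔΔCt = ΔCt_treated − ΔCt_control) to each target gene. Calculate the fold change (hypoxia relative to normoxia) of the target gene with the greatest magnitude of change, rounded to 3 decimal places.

4.170

Dusp7: ΔΔCt = (26.48−16.56) − (27.47−17.15) = 9.92 − 10.32 = -0.40; fold change = 2^0.40 = 1.320
Irf9: ΔΔCt = (22.13−16.56) − (21.54−17.15) = 5.57 − 4.39 = 1.18; fold change = 2^-1.18 = 0.441
Wnt5: ΔΔCt = (26.56−16.56) − (29.21−17.15) = 10.00 − 12.06 = -2.06; fold change = 2^2.06 = 4.170
Wnt5 has the largest |ΔΔCt| = 2.06.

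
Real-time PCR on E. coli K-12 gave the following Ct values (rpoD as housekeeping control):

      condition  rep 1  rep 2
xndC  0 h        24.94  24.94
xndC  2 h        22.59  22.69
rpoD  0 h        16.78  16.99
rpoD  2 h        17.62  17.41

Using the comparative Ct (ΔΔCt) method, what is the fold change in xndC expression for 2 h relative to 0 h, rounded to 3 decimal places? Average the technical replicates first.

Mean Ct: xndC 0 h 24.940; xndC 2 h 22.640; rpoD 0 h 16.885; rpoD 2 h 17.515
ΔCt(0 h) = 24.940 − 16.885 = 8.055
ΔCt(2 h) = 22.640 − 17.515 = 5.125
ΔΔCt = 5.125 − 8.055 = -2.930
Fold change = 2^(−(-2.930)) = 2^2.930 = 7.6211

7.621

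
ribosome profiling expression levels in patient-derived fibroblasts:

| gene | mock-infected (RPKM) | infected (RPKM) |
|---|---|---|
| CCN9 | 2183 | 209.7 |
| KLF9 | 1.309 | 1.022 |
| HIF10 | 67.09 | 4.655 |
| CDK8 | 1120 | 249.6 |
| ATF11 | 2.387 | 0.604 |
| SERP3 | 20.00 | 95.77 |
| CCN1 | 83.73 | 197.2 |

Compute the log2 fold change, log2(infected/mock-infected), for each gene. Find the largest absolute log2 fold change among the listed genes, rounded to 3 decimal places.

log2(209.7/2183) = -3.380  (CCN9)
log2(1.022/1.309) = -0.357  (KLF9)
log2(4.655/67.09) = -3.849  (HIF10)
log2(249.6/1120) = -2.166  (CDK8)
log2(0.604/2.387) = -1.983  (ATF11)
log2(95.77/20.00) = 2.260  (SERP3)
log2(197.2/83.73) = 1.236  (CCN1)
The largest magnitude belongs to HIF10.

3.849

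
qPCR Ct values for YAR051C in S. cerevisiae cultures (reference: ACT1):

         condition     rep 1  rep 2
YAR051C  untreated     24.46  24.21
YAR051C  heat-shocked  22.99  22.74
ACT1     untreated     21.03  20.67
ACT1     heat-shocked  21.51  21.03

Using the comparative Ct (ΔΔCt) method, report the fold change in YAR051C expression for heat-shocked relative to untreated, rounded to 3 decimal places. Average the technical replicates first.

3.706

Mean Ct: YAR051C untreated 24.335; YAR051C heat-shocked 22.865; ACT1 untreated 20.850; ACT1 heat-shocked 21.270
ΔCt(untreated) = 24.335 − 20.850 = 3.485
ΔCt(heat-shocked) = 22.865 − 21.270 = 1.595
ΔΔCt = 1.595 − 3.485 = -1.890
Fold change = 2^(−(-1.890)) = 2^1.890 = 3.7064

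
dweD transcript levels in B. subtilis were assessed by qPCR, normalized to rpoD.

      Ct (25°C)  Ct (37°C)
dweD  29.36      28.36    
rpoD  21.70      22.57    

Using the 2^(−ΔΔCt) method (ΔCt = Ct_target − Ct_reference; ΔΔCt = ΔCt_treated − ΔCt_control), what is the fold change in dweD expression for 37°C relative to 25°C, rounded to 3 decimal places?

ΔCt(25°C) = 29.360 − 21.700 = 7.660
ΔCt(37°C) = 28.360 − 22.570 = 5.790
ΔΔCt = 5.790 − 7.660 = -1.870
Fold change = 2^(−(-1.870)) = 2^1.870 = 3.6553

3.655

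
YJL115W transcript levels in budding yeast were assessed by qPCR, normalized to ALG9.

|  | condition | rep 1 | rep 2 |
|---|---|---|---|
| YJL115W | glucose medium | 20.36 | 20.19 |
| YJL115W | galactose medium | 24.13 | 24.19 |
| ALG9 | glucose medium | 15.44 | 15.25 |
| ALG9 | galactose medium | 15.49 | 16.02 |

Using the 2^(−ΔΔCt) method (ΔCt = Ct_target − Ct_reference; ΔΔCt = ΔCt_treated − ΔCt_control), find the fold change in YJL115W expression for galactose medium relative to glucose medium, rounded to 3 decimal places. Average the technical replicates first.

0.090

Mean Ct: YJL115W glucose medium 20.275; YJL115W galactose medium 24.160; ALG9 glucose medium 15.345; ALG9 galactose medium 15.755
ΔCt(glucose medium) = 20.275 − 15.345 = 4.930
ΔCt(galactose medium) = 24.160 − 15.755 = 8.405
ΔΔCt = 8.405 − 4.930 = 3.475
Fold change = 2^(−3.475) = 0.0899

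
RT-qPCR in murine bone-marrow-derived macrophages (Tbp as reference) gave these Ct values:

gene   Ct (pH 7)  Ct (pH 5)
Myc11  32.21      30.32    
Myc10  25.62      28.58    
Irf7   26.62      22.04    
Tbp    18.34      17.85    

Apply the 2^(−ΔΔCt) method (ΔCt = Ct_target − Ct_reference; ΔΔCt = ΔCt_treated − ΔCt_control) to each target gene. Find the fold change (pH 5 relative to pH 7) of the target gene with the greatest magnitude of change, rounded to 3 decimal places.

Myc11: ΔΔCt = (30.32−17.85) − (32.21−18.34) = 12.47 − 13.87 = -1.40; fold change = 2^1.40 = 2.639
Myc10: ΔΔCt = (28.58−17.85) − (25.62−18.34) = 10.73 − 7.28 = 3.45; fold change = 2^-3.45 = 0.092
Irf7: ΔΔCt = (22.04−17.85) − (26.62−18.34) = 4.19 − 8.28 = -4.09; fold change = 2^4.09 = 17.030
Irf7 has the largest |ΔΔCt| = 4.09.

17.030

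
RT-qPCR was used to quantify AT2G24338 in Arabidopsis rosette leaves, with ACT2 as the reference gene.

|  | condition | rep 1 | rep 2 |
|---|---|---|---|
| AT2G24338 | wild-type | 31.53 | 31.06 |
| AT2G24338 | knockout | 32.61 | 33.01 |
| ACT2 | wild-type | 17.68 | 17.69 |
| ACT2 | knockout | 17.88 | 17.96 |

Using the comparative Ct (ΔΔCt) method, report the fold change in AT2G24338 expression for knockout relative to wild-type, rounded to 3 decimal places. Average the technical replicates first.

Mean Ct: AT2G24338 wild-type 31.295; AT2G24338 knockout 32.810; ACT2 wild-type 17.685; ACT2 knockout 17.920
ΔCt(wild-type) = 31.295 − 17.685 = 13.610
ΔCt(knockout) = 32.810 − 17.920 = 14.890
ΔΔCt = 14.890 − 13.610 = 1.280
Fold change = 2^(−1.280) = 0.4118

0.412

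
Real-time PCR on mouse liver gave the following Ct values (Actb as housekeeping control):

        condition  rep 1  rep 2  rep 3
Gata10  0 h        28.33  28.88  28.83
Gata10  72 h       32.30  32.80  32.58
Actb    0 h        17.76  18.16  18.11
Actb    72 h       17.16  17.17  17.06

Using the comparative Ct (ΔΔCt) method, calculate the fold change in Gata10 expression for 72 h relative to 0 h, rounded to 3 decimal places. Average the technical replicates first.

Mean Ct: Gata10 0 h 28.680; Gata10 72 h 32.560; Actb 0 h 18.010; Actb 72 h 17.130
ΔCt(0 h) = 28.680 − 18.010 = 10.670
ΔCt(72 h) = 32.560 − 17.130 = 15.430
ΔΔCt = 15.430 − 10.670 = 4.760
Fold change = 2^(−4.760) = 0.0369

0.037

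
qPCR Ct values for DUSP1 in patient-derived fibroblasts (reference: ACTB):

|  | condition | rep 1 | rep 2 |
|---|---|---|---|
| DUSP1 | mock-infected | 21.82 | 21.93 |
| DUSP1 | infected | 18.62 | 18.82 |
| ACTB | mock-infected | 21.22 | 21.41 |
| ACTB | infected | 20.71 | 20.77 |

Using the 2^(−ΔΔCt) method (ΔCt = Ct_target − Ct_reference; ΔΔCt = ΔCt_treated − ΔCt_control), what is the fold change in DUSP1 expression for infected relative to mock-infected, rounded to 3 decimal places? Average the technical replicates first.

5.979

Mean Ct: DUSP1 mock-infected 21.875; DUSP1 infected 18.720; ACTB mock-infected 21.315; ACTB infected 20.740
ΔCt(mock-infected) = 21.875 − 21.315 = 0.560
ΔCt(infected) = 18.720 − 20.740 = -2.020
ΔΔCt = -2.020 − 0.560 = -2.580
Fold change = 2^(−(-2.580)) = 2^2.580 = 5.9794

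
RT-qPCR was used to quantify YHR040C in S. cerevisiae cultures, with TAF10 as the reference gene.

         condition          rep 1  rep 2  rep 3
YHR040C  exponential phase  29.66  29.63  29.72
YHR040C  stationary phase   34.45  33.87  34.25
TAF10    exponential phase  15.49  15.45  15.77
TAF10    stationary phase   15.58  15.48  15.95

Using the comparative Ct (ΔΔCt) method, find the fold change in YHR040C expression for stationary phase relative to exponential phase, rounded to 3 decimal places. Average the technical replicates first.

Mean Ct: YHR040C exponential phase 29.670; YHR040C stationary phase 34.190; TAF10 exponential phase 15.570; TAF10 stationary phase 15.670
ΔCt(exponential phase) = 29.670 − 15.570 = 14.100
ΔCt(stationary phase) = 34.190 − 15.670 = 18.520
ΔΔCt = 18.520 − 14.100 = 4.420
Fold change = 2^(−4.420) = 0.0467

0.047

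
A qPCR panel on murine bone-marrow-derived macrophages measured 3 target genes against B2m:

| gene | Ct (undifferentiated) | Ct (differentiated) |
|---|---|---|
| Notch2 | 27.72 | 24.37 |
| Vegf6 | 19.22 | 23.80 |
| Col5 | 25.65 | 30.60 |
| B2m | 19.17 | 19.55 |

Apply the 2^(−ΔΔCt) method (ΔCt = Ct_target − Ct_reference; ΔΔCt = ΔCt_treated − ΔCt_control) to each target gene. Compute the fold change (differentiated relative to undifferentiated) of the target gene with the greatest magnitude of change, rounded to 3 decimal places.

Notch2: ΔΔCt = (24.37−19.55) − (27.72−19.17) = 4.82 − 8.55 = -3.73; fold change = 2^3.73 = 13.269
Vegf6: ΔΔCt = (23.80−19.55) − (19.22−19.17) = 4.25 − 0.05 = 4.20; fold change = 2^-4.20 = 0.054
Col5: ΔΔCt = (30.60−19.55) − (25.65−19.17) = 11.05 − 6.48 = 4.57; fold change = 2^-4.57 = 0.042
Col5 has the largest |ΔΔCt| = 4.57.

0.042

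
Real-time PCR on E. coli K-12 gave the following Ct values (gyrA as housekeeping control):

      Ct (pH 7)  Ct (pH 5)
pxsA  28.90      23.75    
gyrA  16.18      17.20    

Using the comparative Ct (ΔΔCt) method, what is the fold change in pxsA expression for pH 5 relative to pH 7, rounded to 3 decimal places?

ΔCt(pH 7) = 28.900 − 16.180 = 12.720
ΔCt(pH 5) = 23.750 − 17.200 = 6.550
ΔΔCt = 6.550 − 12.720 = -6.170
Fold change = 2^(−(-6.170)) = 2^6.170 = 72.0037

72.004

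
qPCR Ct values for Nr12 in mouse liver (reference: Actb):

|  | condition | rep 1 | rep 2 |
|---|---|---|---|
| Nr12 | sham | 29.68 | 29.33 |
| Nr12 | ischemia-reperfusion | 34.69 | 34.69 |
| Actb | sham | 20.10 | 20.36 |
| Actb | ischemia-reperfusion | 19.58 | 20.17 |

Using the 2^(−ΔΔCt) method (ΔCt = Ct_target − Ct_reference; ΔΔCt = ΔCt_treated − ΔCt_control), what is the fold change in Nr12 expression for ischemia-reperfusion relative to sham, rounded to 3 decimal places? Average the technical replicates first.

Mean Ct: Nr12 sham 29.505; Nr12 ischemia-reperfusion 34.690; Actb sham 20.230; Actb ischemia-reperfusion 19.875
ΔCt(sham) = 29.505 − 20.230 = 9.275
ΔCt(ischemia-reperfusion) = 34.690 − 19.875 = 14.815
ΔΔCt = 14.815 − 9.275 = 5.540
Fold change = 2^(−5.540) = 0.0215

0.021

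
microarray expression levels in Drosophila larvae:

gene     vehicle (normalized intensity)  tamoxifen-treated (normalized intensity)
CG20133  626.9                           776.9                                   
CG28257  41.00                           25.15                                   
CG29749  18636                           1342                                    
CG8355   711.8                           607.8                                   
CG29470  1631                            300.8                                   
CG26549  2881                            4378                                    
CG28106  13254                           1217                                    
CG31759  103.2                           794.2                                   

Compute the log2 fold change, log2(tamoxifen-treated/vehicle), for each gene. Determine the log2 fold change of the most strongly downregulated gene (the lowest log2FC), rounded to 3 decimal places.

-3.796

log2(776.9/626.9) = 0.309  (CG20133)
log2(25.15/41.00) = -0.705  (CG28257)
log2(1342/18636) = -3.796  (CG29749)
log2(607.8/711.8) = -0.228  (CG8355)
log2(300.8/1631) = -2.439  (CG29470)
log2(4378/2881) = 0.604  (CG26549)
log2(1217/13254) = -3.445  (CG28106)
log2(794.2/103.2) = 2.944  (CG31759)
CG29749 is most strongly downregulated.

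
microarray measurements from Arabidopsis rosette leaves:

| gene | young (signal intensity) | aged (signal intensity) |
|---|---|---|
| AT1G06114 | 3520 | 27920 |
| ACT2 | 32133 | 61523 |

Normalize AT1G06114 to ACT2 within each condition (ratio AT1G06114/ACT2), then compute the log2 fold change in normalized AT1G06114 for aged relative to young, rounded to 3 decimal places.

2.051

AT1G06114/ACT2 (young) = 3520 / 32133 = 0.10954
AT1G06114/ACT2 (aged) = 27920 / 61523 = 0.45381
Fold change = 0.45381 / 0.10954 = 4.1427
log2(4.1427) = 2.0506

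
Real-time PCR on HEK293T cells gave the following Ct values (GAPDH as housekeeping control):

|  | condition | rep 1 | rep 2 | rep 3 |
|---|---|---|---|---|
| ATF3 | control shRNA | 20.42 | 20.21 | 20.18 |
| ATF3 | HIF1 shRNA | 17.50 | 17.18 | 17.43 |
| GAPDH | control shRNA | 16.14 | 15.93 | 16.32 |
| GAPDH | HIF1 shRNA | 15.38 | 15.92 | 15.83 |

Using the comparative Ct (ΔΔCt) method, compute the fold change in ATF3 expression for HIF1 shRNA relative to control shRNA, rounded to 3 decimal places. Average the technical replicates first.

Mean Ct: ATF3 control shRNA 20.270; ATF3 HIF1 shRNA 17.370; GAPDH control shRNA 16.130; GAPDH HIF1 shRNA 15.710
ΔCt(control shRNA) = 20.270 − 16.130 = 4.140
ΔCt(HIF1 shRNA) = 17.370 − 15.710 = 1.660
ΔΔCt = 1.660 − 4.140 = -2.480
Fold change = 2^(−(-2.480)) = 2^2.480 = 5.5790

5.579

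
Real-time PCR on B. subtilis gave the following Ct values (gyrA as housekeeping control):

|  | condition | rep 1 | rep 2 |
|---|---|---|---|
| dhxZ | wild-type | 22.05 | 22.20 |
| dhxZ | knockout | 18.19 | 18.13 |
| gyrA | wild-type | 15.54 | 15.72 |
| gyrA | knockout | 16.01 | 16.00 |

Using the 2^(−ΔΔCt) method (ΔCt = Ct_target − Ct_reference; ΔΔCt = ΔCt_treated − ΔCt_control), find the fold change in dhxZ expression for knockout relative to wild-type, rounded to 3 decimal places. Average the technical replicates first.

20.252

Mean Ct: dhxZ wild-type 22.125; dhxZ knockout 18.160; gyrA wild-type 15.630; gyrA knockout 16.005
ΔCt(wild-type) = 22.125 − 15.630 = 6.495
ΔCt(knockout) = 18.160 − 16.005 = 2.155
ΔΔCt = 2.155 − 6.495 = -4.340
Fold change = 2^(−(-4.340)) = 2^4.340 = 20.2521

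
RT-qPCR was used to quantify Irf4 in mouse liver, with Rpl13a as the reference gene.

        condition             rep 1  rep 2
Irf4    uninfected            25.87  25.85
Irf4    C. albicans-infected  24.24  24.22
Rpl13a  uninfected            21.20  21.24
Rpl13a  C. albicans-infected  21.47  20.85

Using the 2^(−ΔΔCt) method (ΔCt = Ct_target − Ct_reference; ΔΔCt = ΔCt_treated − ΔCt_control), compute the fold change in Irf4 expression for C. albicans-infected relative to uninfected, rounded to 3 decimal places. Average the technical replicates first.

Mean Ct: Irf4 uninfected 25.860; Irf4 C. albicans-infected 24.230; Rpl13a uninfected 21.220; Rpl13a C. albicans-infected 21.160
ΔCt(uninfected) = 25.860 − 21.220 = 4.640
ΔCt(C. albicans-infected) = 24.230 − 21.160 = 3.070
ΔΔCt = 3.070 − 4.640 = -1.570
Fold change = 2^(−(-1.570)) = 2^1.570 = 2.9690

2.969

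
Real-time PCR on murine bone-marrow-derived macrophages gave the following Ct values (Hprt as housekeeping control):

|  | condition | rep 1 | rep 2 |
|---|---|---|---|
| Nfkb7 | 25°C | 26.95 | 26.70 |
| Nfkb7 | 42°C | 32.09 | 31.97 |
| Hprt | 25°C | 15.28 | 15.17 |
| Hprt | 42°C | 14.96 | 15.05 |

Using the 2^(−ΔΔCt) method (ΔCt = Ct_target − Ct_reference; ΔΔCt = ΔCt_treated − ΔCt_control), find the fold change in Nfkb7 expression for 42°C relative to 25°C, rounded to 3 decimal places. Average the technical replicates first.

Mean Ct: Nfkb7 25°C 26.825; Nfkb7 42°C 32.030; Hprt 25°C 15.225; Hprt 42°C 15.005
ΔCt(25°C) = 26.825 − 15.225 = 11.600
ΔCt(42°C) = 32.030 − 15.005 = 17.025
ΔΔCt = 17.025 − 11.600 = 5.425
Fold change = 2^(−5.425) = 0.0233

0.023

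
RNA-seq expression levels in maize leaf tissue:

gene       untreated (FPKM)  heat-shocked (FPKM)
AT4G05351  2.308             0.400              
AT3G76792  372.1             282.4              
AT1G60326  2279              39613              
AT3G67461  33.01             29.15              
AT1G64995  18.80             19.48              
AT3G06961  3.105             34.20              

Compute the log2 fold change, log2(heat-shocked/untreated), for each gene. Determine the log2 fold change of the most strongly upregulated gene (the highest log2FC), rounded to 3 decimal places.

4.120

log2(0.400/2.308) = -2.529  (AT4G05351)
log2(282.4/372.1) = -0.398  (AT3G76792)
log2(39613/2279) = 4.120  (AT1G60326)
log2(29.15/33.01) = -0.179  (AT3G67461)
log2(19.48/18.80) = 0.051  (AT1G64995)
log2(34.20/3.105) = 3.461  (AT3G06961)
AT1G60326 is most strongly upregulated.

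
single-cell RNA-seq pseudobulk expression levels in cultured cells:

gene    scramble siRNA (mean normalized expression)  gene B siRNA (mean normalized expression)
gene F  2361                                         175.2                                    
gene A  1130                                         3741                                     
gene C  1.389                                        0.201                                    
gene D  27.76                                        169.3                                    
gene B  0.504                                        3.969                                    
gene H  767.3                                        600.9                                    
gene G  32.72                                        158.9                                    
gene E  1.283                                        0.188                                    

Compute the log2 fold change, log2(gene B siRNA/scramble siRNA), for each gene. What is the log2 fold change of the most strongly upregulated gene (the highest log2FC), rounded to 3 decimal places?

log2(175.2/2361) = -3.752  (gene F)
log2(3741/1130) = 1.727  (gene A)
log2(0.201/1.389) = -2.789  (gene C)
log2(169.3/27.76) = 2.609  (gene D)
log2(3.969/0.504) = 2.977  (gene B)
log2(600.9/767.3) = -0.353  (gene H)
log2(158.9/32.72) = 2.280  (gene G)
log2(0.188/1.283) = -2.771  (gene E)
gene B is most strongly upregulated.

2.977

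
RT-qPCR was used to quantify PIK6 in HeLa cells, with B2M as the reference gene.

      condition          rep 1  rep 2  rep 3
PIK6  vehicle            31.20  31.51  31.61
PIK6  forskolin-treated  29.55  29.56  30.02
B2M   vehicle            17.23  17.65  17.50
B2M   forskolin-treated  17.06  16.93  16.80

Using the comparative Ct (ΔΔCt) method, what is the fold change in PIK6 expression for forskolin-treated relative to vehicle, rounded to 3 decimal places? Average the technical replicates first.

Mean Ct: PIK6 vehicle 31.440; PIK6 forskolin-treated 29.710; B2M vehicle 17.460; B2M forskolin-treated 16.930
ΔCt(vehicle) = 31.440 − 17.460 = 13.980
ΔCt(forskolin-treated) = 29.710 − 16.930 = 12.780
ΔΔCt = 12.780 − 13.980 = -1.200
Fold change = 2^(−(-1.200)) = 2^1.200 = 2.2974

2.297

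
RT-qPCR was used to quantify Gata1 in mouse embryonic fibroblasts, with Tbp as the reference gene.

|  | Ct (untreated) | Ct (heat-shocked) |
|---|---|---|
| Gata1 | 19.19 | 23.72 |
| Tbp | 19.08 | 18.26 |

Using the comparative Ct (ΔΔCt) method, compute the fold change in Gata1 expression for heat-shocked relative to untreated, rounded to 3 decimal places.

ΔCt(untreated) = 19.190 − 19.080 = 0.110
ΔCt(heat-shocked) = 23.720 − 18.260 = 5.460
ΔΔCt = 5.460 − 0.110 = 5.350
Fold change = 2^(−5.350) = 0.0245

0.025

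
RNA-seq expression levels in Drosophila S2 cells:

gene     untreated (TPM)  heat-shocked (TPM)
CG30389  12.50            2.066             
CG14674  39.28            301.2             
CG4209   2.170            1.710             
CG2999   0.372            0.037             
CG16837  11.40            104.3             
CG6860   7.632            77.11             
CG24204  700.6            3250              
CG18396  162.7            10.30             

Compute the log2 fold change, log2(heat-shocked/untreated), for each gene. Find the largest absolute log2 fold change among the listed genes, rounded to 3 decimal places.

log2(2.066/12.50) = -2.597  (CG30389)
log2(301.2/39.28) = 2.939  (CG14674)
log2(1.710/2.170) = -0.344  (CG4209)
log2(0.037/0.372) = -3.330  (CG2999)
log2(104.3/11.40) = 3.194  (CG16837)
log2(77.11/7.632) = 3.337  (CG6860)
log2(3250/700.6) = 2.214  (CG24204)
log2(10.30/162.7) = -3.981  (CG18396)
The largest magnitude belongs to CG18396.

3.981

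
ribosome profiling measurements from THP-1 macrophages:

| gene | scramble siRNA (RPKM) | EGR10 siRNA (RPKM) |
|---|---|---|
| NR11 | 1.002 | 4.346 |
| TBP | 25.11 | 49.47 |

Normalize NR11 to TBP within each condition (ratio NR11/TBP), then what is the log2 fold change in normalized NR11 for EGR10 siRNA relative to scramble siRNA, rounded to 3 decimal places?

1.139

NR11/TBP (scramble siRNA) = 1.002 / 25.11 = 0.039904
NR11/TBP (EGR10 siRNA) = 4.346 / 49.47 = 0.087851
Fold change = 0.087851 / 0.039904 = 2.2015
log2(2.2015) = 1.1385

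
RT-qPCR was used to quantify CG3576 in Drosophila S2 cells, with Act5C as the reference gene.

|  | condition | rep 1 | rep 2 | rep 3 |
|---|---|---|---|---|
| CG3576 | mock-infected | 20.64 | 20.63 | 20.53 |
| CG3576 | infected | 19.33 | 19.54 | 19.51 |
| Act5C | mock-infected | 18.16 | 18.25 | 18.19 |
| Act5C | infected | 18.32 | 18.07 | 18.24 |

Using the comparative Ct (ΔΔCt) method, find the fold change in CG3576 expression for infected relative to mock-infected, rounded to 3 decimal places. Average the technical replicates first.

Mean Ct: CG3576 mock-infected 20.600; CG3576 infected 19.460; Act5C mock-infected 18.200; Act5C infected 18.210
ΔCt(mock-infected) = 20.600 − 18.200 = 2.400
ΔCt(infected) = 19.460 − 18.210 = 1.250
ΔΔCt = 1.250 − 2.400 = -1.150
Fold change = 2^(−(-1.150)) = 2^1.150 = 2.2191

2.219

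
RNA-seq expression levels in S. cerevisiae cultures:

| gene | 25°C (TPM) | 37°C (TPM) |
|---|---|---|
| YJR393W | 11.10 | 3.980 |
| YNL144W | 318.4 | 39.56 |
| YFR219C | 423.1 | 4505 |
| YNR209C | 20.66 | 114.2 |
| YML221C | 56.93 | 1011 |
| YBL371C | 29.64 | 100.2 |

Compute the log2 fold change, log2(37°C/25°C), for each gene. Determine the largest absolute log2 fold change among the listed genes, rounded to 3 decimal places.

4.150

log2(3.980/11.10) = -1.480  (YJR393W)
log2(39.56/318.4) = -3.009  (YNL144W)
log2(4505/423.1) = 3.412  (YFR219C)
log2(114.2/20.66) = 2.467  (YNR209C)
log2(1011/56.93) = 4.150  (YML221C)
log2(100.2/29.64) = 1.757  (YBL371C)
The largest magnitude belongs to YML221C.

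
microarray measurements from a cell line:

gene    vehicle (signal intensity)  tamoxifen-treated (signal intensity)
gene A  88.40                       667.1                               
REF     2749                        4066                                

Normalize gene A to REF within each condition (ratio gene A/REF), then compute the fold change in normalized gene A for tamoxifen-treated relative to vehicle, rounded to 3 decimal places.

5.102

gene A/REF (vehicle) = 88.40 / 2749 = 0.032157
gene A/REF (tamoxifen-treated) = 667.1 / 4066 = 0.16407
Fold change = 0.16407 / 0.032157 = 5.1021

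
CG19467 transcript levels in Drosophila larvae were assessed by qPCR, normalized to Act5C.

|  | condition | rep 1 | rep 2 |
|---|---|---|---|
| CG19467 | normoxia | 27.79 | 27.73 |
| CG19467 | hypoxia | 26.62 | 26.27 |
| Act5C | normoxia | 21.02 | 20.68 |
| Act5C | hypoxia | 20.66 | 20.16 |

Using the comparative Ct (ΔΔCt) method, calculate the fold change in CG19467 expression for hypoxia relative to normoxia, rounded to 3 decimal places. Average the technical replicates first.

Mean Ct: CG19467 normoxia 27.760; CG19467 hypoxia 26.445; Act5C normoxia 20.850; Act5C hypoxia 20.410
ΔCt(normoxia) = 27.760 − 20.850 = 6.910
ΔCt(hypoxia) = 26.445 − 20.410 = 6.035
ΔΔCt = 6.035 − 6.910 = -0.875
Fold change = 2^(−(-0.875)) = 2^0.875 = 1.8340

1.834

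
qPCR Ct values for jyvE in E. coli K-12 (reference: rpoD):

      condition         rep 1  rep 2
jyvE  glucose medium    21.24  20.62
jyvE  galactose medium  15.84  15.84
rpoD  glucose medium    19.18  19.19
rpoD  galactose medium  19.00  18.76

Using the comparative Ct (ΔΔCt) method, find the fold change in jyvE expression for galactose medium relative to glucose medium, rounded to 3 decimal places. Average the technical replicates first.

Mean Ct: jyvE glucose medium 20.930; jyvE galactose medium 15.840; rpoD glucose medium 19.185; rpoD galactose medium 18.880
ΔCt(glucose medium) = 20.930 − 19.185 = 1.745
ΔCt(galactose medium) = 15.840 − 18.880 = -3.040
ΔΔCt = -3.040 − 1.745 = -4.785
Fold change = 2^(−(-4.785)) = 2^4.785 = 27.5695

27.569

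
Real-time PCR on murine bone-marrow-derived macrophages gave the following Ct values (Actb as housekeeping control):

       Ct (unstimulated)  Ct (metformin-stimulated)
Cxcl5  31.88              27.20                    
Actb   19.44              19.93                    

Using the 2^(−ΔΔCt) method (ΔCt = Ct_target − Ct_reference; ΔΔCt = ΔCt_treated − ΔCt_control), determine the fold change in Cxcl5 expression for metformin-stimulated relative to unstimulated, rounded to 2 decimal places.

36.00

ΔCt(unstimulated) = 31.880 − 19.440 = 12.440
ΔCt(metformin-stimulated) = 27.200 − 19.930 = 7.270
ΔΔCt = 7.270 − 12.440 = -5.170
Fold change = 2^(−(-5.170)) = 2^5.170 = 36.002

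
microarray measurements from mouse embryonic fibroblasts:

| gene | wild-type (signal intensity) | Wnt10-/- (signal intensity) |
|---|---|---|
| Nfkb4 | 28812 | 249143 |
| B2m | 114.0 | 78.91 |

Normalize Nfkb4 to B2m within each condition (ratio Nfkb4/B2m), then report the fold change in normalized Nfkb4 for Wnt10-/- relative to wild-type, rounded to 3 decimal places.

12.492

Nfkb4/B2m (wild-type) = 28812 / 114.0 = 252.74
Nfkb4/B2m (Wnt10-/-) = 249143 / 78.91 = 3157.3
Fold change = 3157.3 / 252.74 = 12.4925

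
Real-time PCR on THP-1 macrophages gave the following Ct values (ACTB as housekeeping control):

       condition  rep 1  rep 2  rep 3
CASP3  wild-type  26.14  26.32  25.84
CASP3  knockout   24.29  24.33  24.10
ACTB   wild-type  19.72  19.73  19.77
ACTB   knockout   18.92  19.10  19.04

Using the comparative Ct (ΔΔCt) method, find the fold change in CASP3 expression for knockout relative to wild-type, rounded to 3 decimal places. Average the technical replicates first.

2.204

Mean Ct: CASP3 wild-type 26.100; CASP3 knockout 24.240; ACTB wild-type 19.740; ACTB knockout 19.020
ΔCt(wild-type) = 26.100 − 19.740 = 6.360
ΔCt(knockout) = 24.240 − 19.020 = 5.220
ΔΔCt = 5.220 − 6.360 = -1.140
Fold change = 2^(−(-1.140)) = 2^1.140 = 2.2038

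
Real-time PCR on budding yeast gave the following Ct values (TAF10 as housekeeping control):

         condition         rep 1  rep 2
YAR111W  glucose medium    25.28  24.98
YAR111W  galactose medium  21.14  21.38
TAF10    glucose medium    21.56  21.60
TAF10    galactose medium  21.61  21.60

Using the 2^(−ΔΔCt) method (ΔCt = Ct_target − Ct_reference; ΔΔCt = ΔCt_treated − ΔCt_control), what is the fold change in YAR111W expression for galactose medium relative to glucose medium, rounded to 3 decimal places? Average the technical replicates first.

14.877

Mean Ct: YAR111W glucose medium 25.130; YAR111W galactose medium 21.260; TAF10 glucose medium 21.580; TAF10 galactose medium 21.605
ΔCt(glucose medium) = 25.130 − 21.580 = 3.550
ΔCt(galactose medium) = 21.260 − 21.605 = -0.345
ΔΔCt = -0.345 − 3.550 = -3.895
Fold change = 2^(−(-3.895)) = 2^3.895 = 14.8769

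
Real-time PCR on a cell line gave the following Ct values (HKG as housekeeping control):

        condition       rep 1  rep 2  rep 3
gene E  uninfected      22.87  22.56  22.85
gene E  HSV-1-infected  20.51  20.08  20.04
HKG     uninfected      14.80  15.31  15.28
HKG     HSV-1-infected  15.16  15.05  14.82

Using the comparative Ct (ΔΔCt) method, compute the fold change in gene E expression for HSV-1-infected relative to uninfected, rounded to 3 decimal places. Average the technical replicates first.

5.389

Mean Ct: gene E uninfected 22.760; gene E HSV-1-infected 20.210; HKG uninfected 15.130; HKG HSV-1-infected 15.010
ΔCt(uninfected) = 22.760 − 15.130 = 7.630
ΔCt(HSV-1-infected) = 20.210 − 15.010 = 5.200
ΔΔCt = 5.200 − 7.630 = -2.430
Fold change = 2^(−(-2.430)) = 2^2.430 = 5.3889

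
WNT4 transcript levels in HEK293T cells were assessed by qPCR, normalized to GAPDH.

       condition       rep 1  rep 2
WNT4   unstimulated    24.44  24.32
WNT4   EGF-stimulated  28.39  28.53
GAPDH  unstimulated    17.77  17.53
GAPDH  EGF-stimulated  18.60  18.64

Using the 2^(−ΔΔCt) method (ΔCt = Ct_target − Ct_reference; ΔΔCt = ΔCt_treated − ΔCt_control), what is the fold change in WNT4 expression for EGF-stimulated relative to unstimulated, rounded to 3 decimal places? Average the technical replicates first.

0.116

Mean Ct: WNT4 unstimulated 24.380; WNT4 EGF-stimulated 28.460; GAPDH unstimulated 17.650; GAPDH EGF-stimulated 18.620
ΔCt(unstimulated) = 24.380 − 17.650 = 6.730
ΔCt(EGF-stimulated) = 28.460 − 18.620 = 9.840
ΔΔCt = 9.840 − 6.730 = 3.110
Fold change = 2^(−3.110) = 0.1158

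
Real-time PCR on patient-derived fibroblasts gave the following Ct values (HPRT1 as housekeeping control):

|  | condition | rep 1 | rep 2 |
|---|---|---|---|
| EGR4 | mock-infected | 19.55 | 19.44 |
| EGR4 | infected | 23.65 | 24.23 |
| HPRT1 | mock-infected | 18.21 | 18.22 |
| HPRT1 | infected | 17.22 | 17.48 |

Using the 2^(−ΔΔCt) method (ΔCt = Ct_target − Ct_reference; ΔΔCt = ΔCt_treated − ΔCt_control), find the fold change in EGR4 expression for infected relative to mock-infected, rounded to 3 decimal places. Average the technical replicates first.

0.025

Mean Ct: EGR4 mock-infected 19.495; EGR4 infected 23.940; HPRT1 mock-infected 18.215; HPRT1 infected 17.350
ΔCt(mock-infected) = 19.495 − 18.215 = 1.280
ΔCt(infected) = 23.940 − 17.350 = 6.590
ΔΔCt = 6.590 − 1.280 = 5.310
Fold change = 2^(−5.310) = 0.0252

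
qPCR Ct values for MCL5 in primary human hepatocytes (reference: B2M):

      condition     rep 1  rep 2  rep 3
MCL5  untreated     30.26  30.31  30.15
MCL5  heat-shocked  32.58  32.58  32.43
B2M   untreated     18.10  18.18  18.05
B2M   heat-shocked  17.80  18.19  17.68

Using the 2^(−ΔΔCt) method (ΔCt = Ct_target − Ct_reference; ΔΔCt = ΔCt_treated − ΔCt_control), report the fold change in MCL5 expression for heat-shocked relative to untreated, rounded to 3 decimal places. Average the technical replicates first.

0.176

Mean Ct: MCL5 untreated 30.240; MCL5 heat-shocked 32.530; B2M untreated 18.110; B2M heat-shocked 17.890
ΔCt(untreated) = 30.240 − 18.110 = 12.130
ΔCt(heat-shocked) = 32.530 − 17.890 = 14.640
ΔΔCt = 14.640 − 12.130 = 2.510
Fold change = 2^(−2.510) = 0.1756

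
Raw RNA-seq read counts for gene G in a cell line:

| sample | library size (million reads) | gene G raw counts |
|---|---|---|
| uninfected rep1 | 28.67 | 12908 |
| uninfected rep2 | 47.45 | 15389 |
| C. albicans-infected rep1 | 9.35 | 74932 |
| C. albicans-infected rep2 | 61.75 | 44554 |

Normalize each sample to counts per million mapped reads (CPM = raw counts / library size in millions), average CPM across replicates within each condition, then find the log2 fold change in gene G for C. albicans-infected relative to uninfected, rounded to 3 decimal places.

CPM(uninfected rep1) = 12908 / 28.67 = 450.2267
CPM(uninfected rep2) = 15389 / 47.45 = 324.3203
CPM(C. albicans-infected rep1) = 74932 / 9.35 = 8014.1176
CPM(C. albicans-infected rep2) = 44554 / 61.75 = 721.5223
mean CPM(uninfected) = 387.2735; mean CPM(C. albicans-infected) = 4367.8200
Fold change = 4367.8200 / 387.2735 = 11.27839
log2(11.27839) = 3.4955

3.495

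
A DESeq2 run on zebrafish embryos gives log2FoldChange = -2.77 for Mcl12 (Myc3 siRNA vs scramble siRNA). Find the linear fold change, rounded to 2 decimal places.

Fold change = 2^(-2.77) = 0.147
That is, Mcl12 drops to 14.7% of the scramble siRNA level.

0.15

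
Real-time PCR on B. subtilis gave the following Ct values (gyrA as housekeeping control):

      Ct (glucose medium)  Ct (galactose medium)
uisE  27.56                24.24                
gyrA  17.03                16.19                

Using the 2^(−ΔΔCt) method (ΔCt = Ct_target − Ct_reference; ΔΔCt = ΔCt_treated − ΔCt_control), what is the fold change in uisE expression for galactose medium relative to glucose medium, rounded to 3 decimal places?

ΔCt(glucose medium) = 27.560 − 17.030 = 10.530
ΔCt(galactose medium) = 24.240 − 16.190 = 8.050
ΔΔCt = 8.050 − 10.530 = -2.480
Fold change = 2^(−(-2.480)) = 2^2.480 = 5.5790

5.579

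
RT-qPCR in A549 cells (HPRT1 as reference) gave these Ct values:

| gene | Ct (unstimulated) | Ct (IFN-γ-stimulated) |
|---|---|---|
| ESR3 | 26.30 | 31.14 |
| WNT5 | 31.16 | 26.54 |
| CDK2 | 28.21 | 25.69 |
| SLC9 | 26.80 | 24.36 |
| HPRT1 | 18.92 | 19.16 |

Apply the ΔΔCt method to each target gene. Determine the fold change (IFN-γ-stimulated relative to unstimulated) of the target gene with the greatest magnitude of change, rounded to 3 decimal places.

29.041

ESR3: ΔΔCt = (31.14−19.16) − (26.30−18.92) = 11.98 − 7.38 = 4.60; fold change = 2^-4.60 = 0.041
WNT5: ΔΔCt = (26.54−19.16) − (31.16−18.92) = 7.38 − 12.24 = -4.86; fold change = 2^4.86 = 29.041
CDK2: ΔΔCt = (25.69−19.16) − (28.21−18.92) = 6.53 − 9.29 = -2.76; fold change = 2^2.76 = 6.774
SLC9: ΔΔCt = (24.36−19.16) − (26.80−18.92) = 5.20 − 7.88 = -2.68; fold change = 2^2.68 = 6.409
WNT5 has the largest |ΔΔCt| = 4.86.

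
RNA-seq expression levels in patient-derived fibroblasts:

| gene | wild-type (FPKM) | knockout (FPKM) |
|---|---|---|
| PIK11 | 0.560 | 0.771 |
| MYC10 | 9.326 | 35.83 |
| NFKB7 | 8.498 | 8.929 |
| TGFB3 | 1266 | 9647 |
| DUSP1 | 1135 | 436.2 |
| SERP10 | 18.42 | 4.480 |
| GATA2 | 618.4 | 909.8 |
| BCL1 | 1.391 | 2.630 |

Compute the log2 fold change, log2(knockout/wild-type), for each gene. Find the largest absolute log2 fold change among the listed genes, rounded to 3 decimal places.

log2(0.771/0.560) = 0.461  (PIK11)
log2(35.83/9.326) = 1.942  (MYC10)
log2(8.929/8.498) = 0.071  (NFKB7)
log2(9647/1266) = 2.930  (TGFB3)
log2(436.2/1135) = -1.380  (DUSP1)
log2(4.480/18.42) = -2.040  (SERP10)
log2(909.8/618.4) = 0.557  (GATA2)
log2(2.630/1.391) = 0.919  (BCL1)
The largest magnitude belongs to TGFB3.

2.930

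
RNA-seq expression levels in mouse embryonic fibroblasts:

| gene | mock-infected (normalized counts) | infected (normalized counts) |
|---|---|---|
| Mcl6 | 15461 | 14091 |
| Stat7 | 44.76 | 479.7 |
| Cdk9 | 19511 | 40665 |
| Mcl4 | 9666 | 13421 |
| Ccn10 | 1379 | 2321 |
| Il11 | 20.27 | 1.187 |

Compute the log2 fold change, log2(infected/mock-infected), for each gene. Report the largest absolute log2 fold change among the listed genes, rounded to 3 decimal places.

log2(14091/15461) = -0.134  (Mcl6)
log2(479.7/44.76) = 3.422  (Stat7)
log2(40665/19511) = 1.059  (Cdk9)
log2(13421/9666) = 0.474  (Mcl4)
log2(2321/1379) = 0.751  (Ccn10)
log2(1.187/20.27) = -4.094  (Il11)
The largest magnitude belongs to Il11.

4.094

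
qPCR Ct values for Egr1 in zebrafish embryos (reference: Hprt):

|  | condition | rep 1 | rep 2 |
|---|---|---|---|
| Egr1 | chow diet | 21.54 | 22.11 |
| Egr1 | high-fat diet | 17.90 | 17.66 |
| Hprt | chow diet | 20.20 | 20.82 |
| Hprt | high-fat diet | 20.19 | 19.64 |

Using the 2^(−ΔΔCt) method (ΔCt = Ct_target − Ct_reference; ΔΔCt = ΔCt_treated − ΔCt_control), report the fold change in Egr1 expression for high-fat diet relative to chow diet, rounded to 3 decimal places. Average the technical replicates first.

Mean Ct: Egr1 chow diet 21.825; Egr1 high-fat diet 17.780; Hprt chow diet 20.510; Hprt high-fat diet 19.915
ΔCt(chow diet) = 21.825 − 20.510 = 1.315
ΔCt(high-fat diet) = 17.780 − 19.915 = -2.135
ΔΔCt = -2.135 − 1.315 = -3.450
Fold change = 2^(−(-3.450)) = 2^3.450 = 10.9283

10.928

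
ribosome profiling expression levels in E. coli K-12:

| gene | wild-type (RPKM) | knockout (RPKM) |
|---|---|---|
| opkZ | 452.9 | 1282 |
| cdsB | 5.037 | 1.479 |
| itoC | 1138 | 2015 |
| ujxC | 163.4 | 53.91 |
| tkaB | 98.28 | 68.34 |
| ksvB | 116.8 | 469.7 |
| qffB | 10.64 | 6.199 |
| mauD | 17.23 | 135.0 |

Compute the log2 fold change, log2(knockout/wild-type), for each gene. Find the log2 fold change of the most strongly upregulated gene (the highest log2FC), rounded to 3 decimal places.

log2(1282/452.9) = 1.501  (opkZ)
log2(1.479/5.037) = -1.768  (cdsB)
log2(2015/1138) = 0.824  (itoC)
log2(53.91/163.4) = -1.600  (ujxC)
log2(68.34/98.28) = -0.524  (tkaB)
log2(469.7/116.8) = 2.008  (ksvB)
log2(6.199/10.64) = -0.779  (qffB)
log2(135.0/17.23) = 2.970  (mauD)
mauD is most strongly upregulated.

2.970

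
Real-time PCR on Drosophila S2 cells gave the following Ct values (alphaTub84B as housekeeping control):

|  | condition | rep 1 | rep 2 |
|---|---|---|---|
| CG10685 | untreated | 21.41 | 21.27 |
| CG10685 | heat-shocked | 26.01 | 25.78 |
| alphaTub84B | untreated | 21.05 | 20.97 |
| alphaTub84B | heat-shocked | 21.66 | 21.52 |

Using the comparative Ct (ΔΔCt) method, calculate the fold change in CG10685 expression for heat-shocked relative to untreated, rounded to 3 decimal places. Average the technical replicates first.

0.064

Mean Ct: CG10685 untreated 21.340; CG10685 heat-shocked 25.895; alphaTub84B untreated 21.010; alphaTub84B heat-shocked 21.590
ΔCt(untreated) = 21.340 − 21.010 = 0.330
ΔCt(heat-shocked) = 25.895 − 21.590 = 4.305
ΔΔCt = 4.305 − 0.330 = 3.975
Fold change = 2^(−3.975) = 0.0636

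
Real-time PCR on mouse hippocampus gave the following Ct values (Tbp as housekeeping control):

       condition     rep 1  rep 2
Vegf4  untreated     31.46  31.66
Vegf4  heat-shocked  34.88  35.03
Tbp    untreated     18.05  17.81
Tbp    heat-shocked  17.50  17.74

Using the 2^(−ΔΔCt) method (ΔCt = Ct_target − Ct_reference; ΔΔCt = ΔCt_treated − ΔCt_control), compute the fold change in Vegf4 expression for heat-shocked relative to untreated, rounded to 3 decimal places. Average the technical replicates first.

Mean Ct: Vegf4 untreated 31.560; Vegf4 heat-shocked 34.955; Tbp untreated 17.930; Tbp heat-shocked 17.620
ΔCt(untreated) = 31.560 − 17.930 = 13.630
ΔCt(heat-shocked) = 34.955 − 17.620 = 17.335
ΔΔCt = 17.335 − 13.630 = 3.705
Fold change = 2^(−3.705) = 0.0767

0.077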